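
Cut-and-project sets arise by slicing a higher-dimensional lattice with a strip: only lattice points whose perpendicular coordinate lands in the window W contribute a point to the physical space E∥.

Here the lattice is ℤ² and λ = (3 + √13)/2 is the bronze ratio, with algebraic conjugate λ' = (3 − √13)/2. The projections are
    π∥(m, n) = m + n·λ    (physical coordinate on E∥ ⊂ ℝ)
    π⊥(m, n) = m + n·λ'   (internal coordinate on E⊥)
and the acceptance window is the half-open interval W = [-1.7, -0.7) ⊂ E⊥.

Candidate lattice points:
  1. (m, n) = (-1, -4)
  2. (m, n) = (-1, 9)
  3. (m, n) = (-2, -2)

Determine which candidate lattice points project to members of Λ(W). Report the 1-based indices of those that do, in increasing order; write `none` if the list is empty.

Compute λ' = (3−√13)/2 = -0.3028, so π⊥(m,n) = m -0.3028·n.
#1 (-1,-4): internal coord -1 + (-4)·λ' = +0.2111; +0.2111 ∉ [-1.7, -0.7) → out
#2 (-1,9): internal coord -1 + (9)·λ' = -3.7250; -3.7250 ∉ [-1.7, -0.7) → out
#3 (-2,-2): internal coord -2 + (-2)·λ' = -1.3944; -1.3944 ∈ [-1.7, -0.7) → IN Λ

3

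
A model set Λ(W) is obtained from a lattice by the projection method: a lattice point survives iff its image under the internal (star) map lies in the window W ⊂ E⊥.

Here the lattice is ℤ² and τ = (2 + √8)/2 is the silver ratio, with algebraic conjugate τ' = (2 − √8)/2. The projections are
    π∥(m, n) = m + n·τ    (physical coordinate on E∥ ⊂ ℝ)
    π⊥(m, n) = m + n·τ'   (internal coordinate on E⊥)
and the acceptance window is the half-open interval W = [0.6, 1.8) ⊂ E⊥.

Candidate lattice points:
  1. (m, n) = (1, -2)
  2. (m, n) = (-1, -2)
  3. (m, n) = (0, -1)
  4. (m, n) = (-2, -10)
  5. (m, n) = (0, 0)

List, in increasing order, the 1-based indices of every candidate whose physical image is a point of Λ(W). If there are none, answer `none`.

none

Numerically τ ≈ 2.41421 and τ' = −1/τ ≈ -0.41421.
#1 (1,-2): internal coord 1 + (-2)·τ' = +1.82843; +1.82843 ∉ [0.6, 1.8) → out
#2 (-1,-2): internal coord -1 + (-2)·τ' = -0.17157; -0.17157 ∉ [0.6, 1.8) → out
#3 (0,-1): internal coord 0 + (-1)·τ' = +0.41421; +0.41421 ∉ [0.6, 1.8) → out
#4 (-2,-10): internal coord -2 + (-10)·τ' = +2.14214; +2.14214 ∉ [0.6, 1.8) → out
#5 (0,0): internal coord 0 + (0)·τ' = +0.00000; +0.00000 ∉ [0.6, 1.8) → out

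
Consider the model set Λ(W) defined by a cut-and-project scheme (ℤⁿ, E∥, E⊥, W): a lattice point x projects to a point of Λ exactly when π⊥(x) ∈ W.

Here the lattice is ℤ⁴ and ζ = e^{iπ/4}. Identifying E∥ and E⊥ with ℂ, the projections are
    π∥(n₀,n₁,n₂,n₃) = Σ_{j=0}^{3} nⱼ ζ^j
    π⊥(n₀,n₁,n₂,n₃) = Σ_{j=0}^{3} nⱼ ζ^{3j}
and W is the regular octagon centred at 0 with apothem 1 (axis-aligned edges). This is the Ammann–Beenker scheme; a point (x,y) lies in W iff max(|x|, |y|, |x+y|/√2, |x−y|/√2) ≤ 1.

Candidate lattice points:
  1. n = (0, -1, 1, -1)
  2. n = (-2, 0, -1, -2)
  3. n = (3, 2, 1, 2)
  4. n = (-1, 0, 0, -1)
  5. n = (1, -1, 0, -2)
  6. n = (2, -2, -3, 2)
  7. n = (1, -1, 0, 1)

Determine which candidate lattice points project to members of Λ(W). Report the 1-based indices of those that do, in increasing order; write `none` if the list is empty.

none

π⊥(n) = n₀ + n₁ζ³ + n₂ζ⁶ + n₃ζ⁹ where ζ = e^{iπ/4}.
candidate 1: n = (0, -1, 1, -1) → π⊥ ≈ (+0.0000, -2.4142); max(|x|,|y|,|x±y|/√2) = 2.4142 > 1 ⇒ ∉ W
candidate 2: n = (-2, 0, -1, -2) → π⊥ ≈ (-3.4142, -0.4142); max(|x|,|y|,|x±y|/√2) = 3.4142 > 1 ⇒ ∉ W
candidate 3: n = (3, 2, 1, 2) → π⊥ ≈ (+3.0000, +1.8284); max(|x|,|y|,|x±y|/√2) = 3.4142 > 1 ⇒ ∉ W
candidate 4: n = (-1, 0, 0, -1) → π⊥ ≈ (-1.7071, -0.7071); max(|x|,|y|,|x±y|/√2) = 1.7071 > 1 ⇒ ∉ W
candidate 5: n = (1, -1, 0, -2) → π⊥ ≈ (+0.2929, -2.1213); max(|x|,|y|,|x±y|/√2) = 2.1213 > 1 ⇒ ∉ W
candidate 6: n = (2, -2, -3, 2) → π⊥ ≈ (+4.8284, +3.0000); max(|x|,|y|,|x±y|/√2) = 5.5355 > 1 ⇒ ∉ W
candidate 7: n = (1, -1, 0, 1) → π⊥ ≈ (+2.4142, +0.0000); max(|x|,|y|,|x±y|/√2) = 2.4142 > 1 ⇒ ∉ W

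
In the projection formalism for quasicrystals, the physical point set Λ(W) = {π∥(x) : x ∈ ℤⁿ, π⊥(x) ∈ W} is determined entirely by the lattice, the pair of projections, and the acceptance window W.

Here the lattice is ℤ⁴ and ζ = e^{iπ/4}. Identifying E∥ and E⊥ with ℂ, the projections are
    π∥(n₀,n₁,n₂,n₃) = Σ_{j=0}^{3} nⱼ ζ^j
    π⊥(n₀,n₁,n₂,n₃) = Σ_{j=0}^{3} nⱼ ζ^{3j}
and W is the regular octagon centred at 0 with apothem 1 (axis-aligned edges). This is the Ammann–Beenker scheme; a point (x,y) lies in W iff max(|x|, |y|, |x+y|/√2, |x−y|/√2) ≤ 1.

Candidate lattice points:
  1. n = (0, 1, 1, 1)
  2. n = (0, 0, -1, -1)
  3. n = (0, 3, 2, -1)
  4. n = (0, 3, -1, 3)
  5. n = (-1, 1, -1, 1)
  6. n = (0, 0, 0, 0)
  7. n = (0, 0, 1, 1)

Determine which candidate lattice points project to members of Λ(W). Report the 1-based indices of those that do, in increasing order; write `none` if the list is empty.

1, 2, 6, 7

With ζ = e^{iπ/4} the internal vectors are ζ^0,ζ^3,ζ^6,ζ^9.
candidate 1: n = (0, 1, 1, 1) → π⊥ ≈ (+0.0000, +0.4142); max(|x|,|y|,|x±y|/√2) = 0.4142 ≤ 1 ⇒ ∈ W
candidate 2: n = (0, 0, -1, -1) → π⊥ ≈ (-0.7071, +0.2929); max(|x|,|y|,|x±y|/√2) = 0.7071 ≤ 1 ⇒ ∈ W
candidate 3: n = (0, 3, 2, -1) → π⊥ ≈ (-2.8284, -0.5858); max(|x|,|y|,|x±y|/√2) = 2.8284 > 1 ⇒ ∉ W
candidate 4: n = (0, 3, -1, 3) → π⊥ ≈ (+0.0000, +5.2426); max(|x|,|y|,|x±y|/√2) = 5.2426 > 1 ⇒ ∉ W
candidate 5: n = (-1, 1, -1, 1) → π⊥ ≈ (-1.0000, +2.4142); max(|x|,|y|,|x±y|/√2) = 2.4142 > 1 ⇒ ∉ W
candidate 6: n = (0, 0, 0, 0) → π⊥ ≈ (+0.0000, +0.0000); max(|x|,|y|,|x±y|/√2) = 0.0000 ≤ 1 ⇒ ∈ W
candidate 7: n = (0, 0, 1, 1) → π⊥ ≈ (+0.7071, -0.2929); max(|x|,|y|,|x±y|/√2) = 0.7071 ≤ 1 ⇒ ∈ W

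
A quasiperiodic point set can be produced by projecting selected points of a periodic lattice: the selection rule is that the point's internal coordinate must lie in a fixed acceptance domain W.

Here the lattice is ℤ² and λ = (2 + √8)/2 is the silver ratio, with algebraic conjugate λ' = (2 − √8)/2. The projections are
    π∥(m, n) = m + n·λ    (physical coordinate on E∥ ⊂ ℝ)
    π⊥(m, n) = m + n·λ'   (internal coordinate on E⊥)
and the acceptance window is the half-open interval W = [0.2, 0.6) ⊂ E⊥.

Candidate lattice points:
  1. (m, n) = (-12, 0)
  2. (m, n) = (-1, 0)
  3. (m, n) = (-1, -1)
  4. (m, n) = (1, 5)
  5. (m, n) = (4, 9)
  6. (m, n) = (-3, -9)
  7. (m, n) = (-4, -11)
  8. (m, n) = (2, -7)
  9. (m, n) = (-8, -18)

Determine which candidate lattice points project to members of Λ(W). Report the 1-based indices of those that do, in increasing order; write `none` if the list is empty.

λ' = (2−√8)/2 ≈ -0.41421.
#1 (-12,0): internal coord -12 + (0)·λ' = -12.00000; -12.00000 ∉ [0.2, 0.6) → out
#2 (-1,0): internal coord -1 + (0)·λ' = -1.00000; -1.00000 ∉ [0.2, 0.6) → out
#3 (-1,-1): internal coord -1 + (-1)·λ' = -0.58579; -0.58579 ∉ [0.2, 0.6) → out
#4 (1,5): internal coord 1 + (5)·λ' = -1.07107; -1.07107 ∉ [0.2, 0.6) → out
#5 (4,9): internal coord 4 + (9)·λ' = +0.27208; +0.27208 ∈ [0.2, 0.6) → IN Λ
#6 (-3,-9): internal coord -3 + (-9)·λ' = +0.72792; +0.72792 ∉ [0.2, 0.6) → out
#7 (-4,-11): internal coord -4 + (-11)·λ' = +0.55635; +0.55635 ∈ [0.2, 0.6) → IN Λ
#8 (2,-7): internal coord 2 + (-7)·λ' = +4.89949; +4.89949 ∉ [0.2, 0.6) → out
#9 (-8,-18): internal coord -8 + (-18)·λ' = -0.54416; -0.54416 ∉ [0.2, 0.6) → out

5, 7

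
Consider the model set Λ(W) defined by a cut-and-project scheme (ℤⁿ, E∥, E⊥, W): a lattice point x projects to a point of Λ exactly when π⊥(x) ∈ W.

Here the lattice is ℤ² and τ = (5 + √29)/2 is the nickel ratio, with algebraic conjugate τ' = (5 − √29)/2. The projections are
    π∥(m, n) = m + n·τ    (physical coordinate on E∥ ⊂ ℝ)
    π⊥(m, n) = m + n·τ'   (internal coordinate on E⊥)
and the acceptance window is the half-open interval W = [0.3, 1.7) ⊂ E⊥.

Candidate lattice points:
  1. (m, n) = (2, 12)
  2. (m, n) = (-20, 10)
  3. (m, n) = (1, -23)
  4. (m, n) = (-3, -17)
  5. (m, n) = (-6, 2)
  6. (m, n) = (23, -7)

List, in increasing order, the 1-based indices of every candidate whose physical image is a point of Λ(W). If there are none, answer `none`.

Compute τ' = (5−√29)/2 = -0.19258, so π⊥(m,n) = m -0.19258·n.
[1] lift (2,12): star map gives -0.31099; window check 0.3 ≤ -0.31099 < 1.7 is false → out
[2] lift (-20,10): star map gives -21.92582; window check 0.3 ≤ -21.92582 < 1.7 is false → out
[3] lift (1,-23): star map gives 5.42940; window check 0.3 ≤ 5.42940 < 1.7 is false → out
[4] lift (-3,-17): star map gives 0.27390; window check 0.3 ≤ 0.27390 < 1.7 is false → out
[5] lift (-6,2): star map gives -6.38516; window check 0.3 ≤ -6.38516 < 1.7 is false → out
[6] lift (23,-7): star map gives 24.34808; window check 0.3 ≤ 24.34808 < 1.7 is false → out

none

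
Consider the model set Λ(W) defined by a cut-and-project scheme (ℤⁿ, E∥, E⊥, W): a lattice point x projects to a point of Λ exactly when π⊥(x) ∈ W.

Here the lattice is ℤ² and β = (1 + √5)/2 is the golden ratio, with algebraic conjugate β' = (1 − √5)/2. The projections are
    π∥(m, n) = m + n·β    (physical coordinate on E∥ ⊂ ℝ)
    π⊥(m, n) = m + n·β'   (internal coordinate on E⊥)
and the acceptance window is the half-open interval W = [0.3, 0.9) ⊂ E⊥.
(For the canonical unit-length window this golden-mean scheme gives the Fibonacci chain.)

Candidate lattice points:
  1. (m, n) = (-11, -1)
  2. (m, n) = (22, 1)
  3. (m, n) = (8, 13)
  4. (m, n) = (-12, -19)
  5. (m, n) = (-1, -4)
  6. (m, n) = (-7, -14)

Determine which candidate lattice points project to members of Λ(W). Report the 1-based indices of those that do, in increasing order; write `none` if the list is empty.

none

Compute β' = (1−√5)/2 = -0.61803, so π⊥(m,n) = m -0.61803·n.
#1 (-11,-1): internal coord -11 + (-1)·β' = -10.38197; -10.38197 ∉ [0.3, 0.9) → out
#2 (22,1): internal coord 22 + (1)·β' = +21.38197; +21.38197 ∉ [0.3, 0.9) → out
#3 (8,13): internal coord 8 + (13)·β' = -0.03444; -0.03444 ∉ [0.3, 0.9) → out
#4 (-12,-19): internal coord -12 + (-19)·β' = -0.25735; -0.25735 ∉ [0.3, 0.9) → out
#5 (-1,-4): internal coord -1 + (-4)·β' = +1.47214; +1.47214 ∉ [0.3, 0.9) → out
#6 (-7,-14): internal coord -7 + (-14)·β' = +1.65248; +1.65248 ∉ [0.3, 0.9) → out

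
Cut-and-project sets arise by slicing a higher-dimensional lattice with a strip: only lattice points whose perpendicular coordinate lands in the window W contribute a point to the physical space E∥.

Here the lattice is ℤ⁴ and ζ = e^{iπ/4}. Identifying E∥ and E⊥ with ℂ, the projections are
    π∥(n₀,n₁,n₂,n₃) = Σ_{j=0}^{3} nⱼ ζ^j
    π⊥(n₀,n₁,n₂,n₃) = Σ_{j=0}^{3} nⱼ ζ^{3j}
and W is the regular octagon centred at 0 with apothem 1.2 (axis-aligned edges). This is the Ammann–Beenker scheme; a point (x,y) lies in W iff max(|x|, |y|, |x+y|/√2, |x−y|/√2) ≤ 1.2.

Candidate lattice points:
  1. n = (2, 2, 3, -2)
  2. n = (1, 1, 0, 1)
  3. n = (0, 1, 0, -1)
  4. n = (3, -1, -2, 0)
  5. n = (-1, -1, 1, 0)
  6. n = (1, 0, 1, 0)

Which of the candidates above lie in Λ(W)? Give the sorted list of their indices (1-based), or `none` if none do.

none

Internal map: ζ^{3j} for j=0..3 gives (1,0), (−√2/2,√2/2), (0,−1), (√2/2,√2/2).
#1 (2, 2, 3, -2): internal (-0.828427, -3.000000); octagon support 3.000000 vs apothem 1.2 → ∉ W
#2 (1, 1, 0, 1): internal (1.000000, 1.414214); octagon support 1.707107 vs apothem 1.2 → ∉ W
#3 (0, 1, 0, -1): internal (-1.414214, 0.000000); octagon support 1.414214 vs apothem 1.2 → ∉ W
#4 (3, -1, -2, 0): internal (3.707107, 1.292893); octagon support 3.707107 vs apothem 1.2 → ∉ W
#5 (-1, -1, 1, 0): internal (-0.292893, -1.707107); octagon support 1.707107 vs apothem 1.2 → ∉ W
#6 (1, 0, 1, 0): internal (1.000000, -1.000000); octagon support 1.414214 vs apothem 1.2 → ∉ W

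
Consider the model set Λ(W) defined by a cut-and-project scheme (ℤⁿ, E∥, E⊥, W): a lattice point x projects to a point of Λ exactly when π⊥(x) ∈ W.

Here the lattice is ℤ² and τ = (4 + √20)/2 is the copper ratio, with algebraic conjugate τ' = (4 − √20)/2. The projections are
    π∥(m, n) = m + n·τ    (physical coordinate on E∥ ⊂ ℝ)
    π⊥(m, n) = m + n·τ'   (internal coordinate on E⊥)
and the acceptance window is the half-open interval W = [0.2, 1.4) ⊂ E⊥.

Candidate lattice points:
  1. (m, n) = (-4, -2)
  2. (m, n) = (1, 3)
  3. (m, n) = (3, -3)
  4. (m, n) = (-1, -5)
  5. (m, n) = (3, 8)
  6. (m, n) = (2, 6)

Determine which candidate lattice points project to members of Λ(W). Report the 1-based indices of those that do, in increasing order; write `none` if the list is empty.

2, 5, 6

Numerically τ ≈ 4.236068 and τ' = −1/τ ≈ -0.236068.
#1 (-4,-2): internal coord -4 + (-2)·τ' = -3.527864; -3.527864 ∉ [0.2, 1.4) → out
#2 (1,3): internal coord 1 + (3)·τ' = +0.291796; +0.291796 ∈ [0.2, 1.4) → IN Λ
#3 (3,-3): internal coord 3 + (-3)·τ' = +3.708204; +3.708204 ∉ [0.2, 1.4) → out
#4 (-1,-5): internal coord -1 + (-5)·τ' = +0.180340; +0.180340 ∉ [0.2, 1.4) → out
#5 (3,8): internal coord 3 + (8)·τ' = +1.111456; +1.111456 ∈ [0.2, 1.4) → IN Λ
#6 (2,6): internal coord 2 + (6)·τ' = +0.583592; +0.583592 ∈ [0.2, 1.4) → IN Λ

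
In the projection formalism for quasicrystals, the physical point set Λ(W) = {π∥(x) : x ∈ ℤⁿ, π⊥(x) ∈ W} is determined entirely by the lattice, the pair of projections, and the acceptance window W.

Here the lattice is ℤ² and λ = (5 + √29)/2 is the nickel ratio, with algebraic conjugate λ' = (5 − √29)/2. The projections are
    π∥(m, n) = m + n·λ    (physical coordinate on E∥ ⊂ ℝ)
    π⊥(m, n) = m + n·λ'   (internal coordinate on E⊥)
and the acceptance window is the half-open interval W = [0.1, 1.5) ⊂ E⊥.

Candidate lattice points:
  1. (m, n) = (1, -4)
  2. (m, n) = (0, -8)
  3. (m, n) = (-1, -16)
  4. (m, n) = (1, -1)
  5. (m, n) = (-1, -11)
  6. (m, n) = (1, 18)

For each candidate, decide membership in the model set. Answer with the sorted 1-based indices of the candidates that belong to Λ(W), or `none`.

λ' = (5−√29)/2 ≈ -0.1926.
candidate 1: (m,n)=(1,-4) → π∥ = 1-4·λ ≈ -19.7703, π⊥ = 1-4·λ' ≈ 1.7703 ∉ [0.1, 1.5) ⇒ out
candidate 2: (m,n)=(0,-8) → π∥ = 0-8·λ ≈ -41.5407, π⊥ = 0-8·λ' ≈ 1.5407 ∉ [0.1, 1.5) ⇒ out
candidate 3: (m,n)=(-1,-16) → π∥ = -1-16·λ ≈ -84.0813, π⊥ = -1-16·λ' ≈ 2.0813 ∉ [0.1, 1.5) ⇒ out
candidate 4: (m,n)=(1,-1) → π∥ = 1-1·λ ≈ -4.1926, π⊥ = 1-1·λ' ≈ 1.1926 ∈ [0.1, 1.5) ⇒ IN Λ
candidate 5: (m,n)=(-1,-11) → π∥ = -1-11·λ ≈ -58.1184, π⊥ = -1-11·λ' ≈ 1.1184 ∈ [0.1, 1.5) ⇒ IN Λ
candidate 6: (m,n)=(1,18) → π∥ = 1+18·λ ≈ 94.4665, π⊥ = 1+18·λ' ≈ -2.4665 ∉ [0.1, 1.5) ⇒ out

4, 5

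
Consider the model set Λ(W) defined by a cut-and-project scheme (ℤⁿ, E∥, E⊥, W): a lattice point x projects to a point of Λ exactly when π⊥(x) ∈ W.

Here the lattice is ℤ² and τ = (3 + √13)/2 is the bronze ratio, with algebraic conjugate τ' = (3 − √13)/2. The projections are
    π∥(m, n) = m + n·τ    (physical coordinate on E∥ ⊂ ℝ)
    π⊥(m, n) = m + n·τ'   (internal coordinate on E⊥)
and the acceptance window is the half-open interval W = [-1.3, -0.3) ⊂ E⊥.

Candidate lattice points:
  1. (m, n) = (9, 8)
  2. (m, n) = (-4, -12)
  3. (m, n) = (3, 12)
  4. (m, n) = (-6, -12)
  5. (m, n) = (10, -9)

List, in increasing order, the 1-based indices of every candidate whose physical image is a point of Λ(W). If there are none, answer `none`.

2, 3

Numerically τ ≈ 3.302776 and τ' = −1/τ ≈ -0.302776.
candidate 1: (m,n)=(9,8) → π∥ = 9+8·τ ≈ 35.422205, π⊥ = 9+8·τ' ≈ 6.577795 ∉ [-1.3, -0.3) ⇒ out
candidate 2: (m,n)=(-4,-12) → π∥ = -4-12·τ ≈ -43.633308, π⊥ = -4-12·τ' ≈ -0.366692 ∈ [-1.3, -0.3) ⇒ IN Λ
candidate 3: (m,n)=(3,12) → π∥ = 3+12·τ ≈ 42.633308, π⊥ = 3+12·τ' ≈ -0.633308 ∈ [-1.3, -0.3) ⇒ IN Λ
candidate 4: (m,n)=(-6,-12) → π∥ = -6-12·τ ≈ -45.633308, π⊥ = -6-12·τ' ≈ -2.366692 ∉ [-1.3, -0.3) ⇒ out
candidate 5: (m,n)=(10,-9) → π∥ = 10-9·τ ≈ -19.724981, π⊥ = 10-9·τ' ≈ 12.724981 ∉ [-1.3, -0.3) ⇒ out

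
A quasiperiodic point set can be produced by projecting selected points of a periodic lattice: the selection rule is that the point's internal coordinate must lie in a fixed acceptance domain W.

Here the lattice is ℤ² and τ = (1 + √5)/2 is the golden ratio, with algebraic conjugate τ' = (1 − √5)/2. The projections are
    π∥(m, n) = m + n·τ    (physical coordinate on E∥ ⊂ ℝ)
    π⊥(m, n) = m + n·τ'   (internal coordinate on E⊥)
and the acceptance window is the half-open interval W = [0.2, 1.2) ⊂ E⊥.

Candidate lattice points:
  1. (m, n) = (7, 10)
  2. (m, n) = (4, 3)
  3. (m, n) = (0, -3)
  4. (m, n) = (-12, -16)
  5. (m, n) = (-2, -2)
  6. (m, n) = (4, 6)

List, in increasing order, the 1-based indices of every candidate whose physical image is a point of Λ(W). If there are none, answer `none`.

τ' = (1−√5)/2 ≈ -0.6180.
#1 (7,10): internal coord 7 + (10)·τ' = +0.8197; +0.8197 ∈ [0.2, 1.2) → IN Λ
#2 (4,3): internal coord 4 + (3)·τ' = +2.1459; +2.1459 ∉ [0.2, 1.2) → out
#3 (0,-3): internal coord 0 + (-3)·τ' = +1.8541; +1.8541 ∉ [0.2, 1.2) → out
#4 (-12,-16): internal coord -12 + (-16)·τ' = -2.1115; -2.1115 ∉ [0.2, 1.2) → out
#5 (-2,-2): internal coord -2 + (-2)·τ' = -0.7639; -0.7639 ∉ [0.2, 1.2) → out
#6 (4,6): internal coord 4 + (6)·τ' = +0.2918; +0.2918 ∈ [0.2, 1.2) → IN Λ

1, 6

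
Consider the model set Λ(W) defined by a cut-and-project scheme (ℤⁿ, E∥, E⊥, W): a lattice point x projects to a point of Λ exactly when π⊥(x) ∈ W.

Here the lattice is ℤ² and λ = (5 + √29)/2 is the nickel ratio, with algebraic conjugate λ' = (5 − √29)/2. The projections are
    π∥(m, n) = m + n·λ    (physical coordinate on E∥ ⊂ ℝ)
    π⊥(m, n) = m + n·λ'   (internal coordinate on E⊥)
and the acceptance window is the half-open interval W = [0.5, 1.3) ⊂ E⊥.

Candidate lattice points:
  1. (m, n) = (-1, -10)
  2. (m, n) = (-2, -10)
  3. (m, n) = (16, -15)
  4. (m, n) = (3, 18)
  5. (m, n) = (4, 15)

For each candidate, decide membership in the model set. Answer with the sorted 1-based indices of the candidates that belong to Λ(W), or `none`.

1, 5

λ' = (5−√29)/2 ≈ -0.192582.
#1 (-1,-10): internal coord -1 + (-10)·λ' = +0.925824; +0.925824 ∈ [0.5, 1.3) → IN Λ
#2 (-2,-10): internal coord -2 + (-10)·λ' = -0.074176; -0.074176 ∉ [0.5, 1.3) → out
#3 (16,-15): internal coord 16 + (-15)·λ' = +18.888736; +18.888736 ∉ [0.5, 1.3) → out
#4 (3,18): internal coord 3 + (18)·λ' = -0.466483; -0.466483 ∉ [0.5, 1.3) → out
#5 (4,15): internal coord 4 + (15)·λ' = +1.111264; +1.111264 ∈ [0.5, 1.3) → IN Λ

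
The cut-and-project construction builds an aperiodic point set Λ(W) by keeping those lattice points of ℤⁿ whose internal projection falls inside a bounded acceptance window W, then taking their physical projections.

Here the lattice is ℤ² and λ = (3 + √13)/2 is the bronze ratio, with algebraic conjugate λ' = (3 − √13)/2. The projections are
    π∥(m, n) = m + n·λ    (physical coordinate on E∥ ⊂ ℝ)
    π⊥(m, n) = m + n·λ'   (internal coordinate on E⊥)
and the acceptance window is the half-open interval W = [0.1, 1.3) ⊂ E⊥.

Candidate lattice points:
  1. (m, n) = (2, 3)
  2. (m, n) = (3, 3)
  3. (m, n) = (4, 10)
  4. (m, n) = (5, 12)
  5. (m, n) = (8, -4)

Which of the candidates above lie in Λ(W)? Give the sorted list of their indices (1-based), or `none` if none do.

1, 3

Compute λ' = (3−√13)/2 = -0.3028, so π⊥(m,n) = m -0.3028·n.
candidate 1: (m,n)=(2,3) → π∥ = 2+3·λ ≈ 11.9083, π⊥ = 2+3·λ' ≈ 1.0917 ∈ [0.1, 1.3) ⇒ IN Λ
candidate 2: (m,n)=(3,3) → π∥ = 3+3·λ ≈ 12.9083, π⊥ = 3+3·λ' ≈ 2.0917 ∉ [0.1, 1.3) ⇒ out
candidate 3: (m,n)=(4,10) → π∥ = 4+10·λ ≈ 37.0278, π⊥ = 4+10·λ' ≈ 0.9722 ∈ [0.1, 1.3) ⇒ IN Λ
candidate 4: (m,n)=(5,12) → π∥ = 5+12·λ ≈ 44.6333, π⊥ = 5+12·λ' ≈ 1.3667 ∉ [0.1, 1.3) ⇒ out
candidate 5: (m,n)=(8,-4) → π∥ = 8-4·λ ≈ -5.2111, π⊥ = 8-4·λ' ≈ 9.2111 ∉ [0.1, 1.3) ⇒ out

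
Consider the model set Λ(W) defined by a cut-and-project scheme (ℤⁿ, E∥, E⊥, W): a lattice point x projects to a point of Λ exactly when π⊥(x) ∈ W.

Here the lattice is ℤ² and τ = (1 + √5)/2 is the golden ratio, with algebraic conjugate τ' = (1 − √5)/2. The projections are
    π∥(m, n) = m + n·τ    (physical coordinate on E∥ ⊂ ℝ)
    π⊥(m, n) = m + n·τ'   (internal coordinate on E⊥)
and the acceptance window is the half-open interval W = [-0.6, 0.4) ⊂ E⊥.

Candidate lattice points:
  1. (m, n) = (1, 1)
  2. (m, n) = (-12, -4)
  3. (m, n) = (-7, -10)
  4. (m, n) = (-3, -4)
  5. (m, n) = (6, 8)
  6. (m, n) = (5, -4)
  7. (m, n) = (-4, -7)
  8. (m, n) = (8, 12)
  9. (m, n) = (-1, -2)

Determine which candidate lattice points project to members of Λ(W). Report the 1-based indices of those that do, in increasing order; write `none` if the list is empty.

1, 4, 7, 9

Numerically τ ≈ 1.6180 and τ' = −1/τ ≈ -0.6180.
#1 (1,1): internal coord 1 + (1)·τ' = +0.3820; +0.3820 ∈ [-0.6, 0.4) → IN Λ
#2 (-12,-4): internal coord -12 + (-4)·τ' = -9.5279; -9.5279 ∉ [-0.6, 0.4) → out
#3 (-7,-10): internal coord -7 + (-10)·τ' = -0.8197; -0.8197 ∉ [-0.6, 0.4) → out
#4 (-3,-4): internal coord -3 + (-4)·τ' = -0.5279; -0.5279 ∈ [-0.6, 0.4) → IN Λ
#5 (6,8): internal coord 6 + (8)·τ' = +1.0557; +1.0557 ∉ [-0.6, 0.4) → out
#6 (5,-4): internal coord 5 + (-4)·τ' = +7.4721; +7.4721 ∉ [-0.6, 0.4) → out
#7 (-4,-7): internal coord -4 + (-7)·τ' = +0.3262; +0.3262 ∈ [-0.6, 0.4) → IN Λ
#8 (8,12): internal coord 8 + (12)·τ' = +0.5836; +0.5836 ∉ [-0.6, 0.4) → out
#9 (-1,-2): internal coord -1 + (-2)·τ' = +0.2361; +0.2361 ∈ [-0.6, 0.4) → IN Λ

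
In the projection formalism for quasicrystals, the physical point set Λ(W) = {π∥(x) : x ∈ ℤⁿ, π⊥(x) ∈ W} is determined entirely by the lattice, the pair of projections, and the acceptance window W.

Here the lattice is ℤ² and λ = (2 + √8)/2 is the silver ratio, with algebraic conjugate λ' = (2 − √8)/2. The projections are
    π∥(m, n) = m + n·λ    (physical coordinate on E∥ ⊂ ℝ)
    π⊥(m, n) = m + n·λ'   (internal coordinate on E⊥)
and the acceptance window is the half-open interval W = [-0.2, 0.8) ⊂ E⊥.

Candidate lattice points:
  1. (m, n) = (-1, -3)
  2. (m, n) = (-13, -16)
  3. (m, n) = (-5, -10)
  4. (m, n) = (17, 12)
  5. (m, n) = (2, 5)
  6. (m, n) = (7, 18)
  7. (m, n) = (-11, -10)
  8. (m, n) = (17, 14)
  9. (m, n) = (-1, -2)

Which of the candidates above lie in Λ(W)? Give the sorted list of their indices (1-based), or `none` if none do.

1, 5, 9

λ' = (2−√8)/2 ≈ -0.41421.
candidate 1: (m,n)=(-1,-3) → π∥ = -1-3·λ ≈ -8.24264, π⊥ = -1-3·λ' ≈ 0.24264 ∈ [-0.2, 0.8) ⇒ IN Λ
candidate 2: (m,n)=(-13,-16) → π∥ = -13-16·λ ≈ -51.62742, π⊥ = -13-16·λ' ≈ -6.37258 ∉ [-0.2, 0.8) ⇒ out
candidate 3: (m,n)=(-5,-10) → π∥ = -5-10·λ ≈ -29.14214, π⊥ = -5-10·λ' ≈ -0.85786 ∉ [-0.2, 0.8) ⇒ out
candidate 4: (m,n)=(17,12) → π∥ = 17+12·λ ≈ 45.97056, π⊥ = 17+12·λ' ≈ 12.02944 ∉ [-0.2, 0.8) ⇒ out
candidate 5: (m,n)=(2,5) → π∥ = 2+5·λ ≈ 14.07107, π⊥ = 2+5·λ' ≈ -0.07107 ∈ [-0.2, 0.8) ⇒ IN Λ
candidate 6: (m,n)=(7,18) → π∥ = 7+18·λ ≈ 50.45584, π⊥ = 7+18·λ' ≈ -0.45584 ∉ [-0.2, 0.8) ⇒ out
candidate 7: (m,n)=(-11,-10) → π∥ = -11-10·λ ≈ -35.14214, π⊥ = -11-10·λ' ≈ -6.85786 ∉ [-0.2, 0.8) ⇒ out
candidate 8: (m,n)=(17,14) → π∥ = 17+14·λ ≈ 50.79899, π⊥ = 17+14·λ' ≈ 11.20101 ∉ [-0.2, 0.8) ⇒ out
candidate 9: (m,n)=(-1,-2) → π∥ = -1-2·λ ≈ -5.82843, π⊥ = -1-2·λ' ≈ -0.17157 ∈ [-0.2, 0.8) ⇒ IN Λ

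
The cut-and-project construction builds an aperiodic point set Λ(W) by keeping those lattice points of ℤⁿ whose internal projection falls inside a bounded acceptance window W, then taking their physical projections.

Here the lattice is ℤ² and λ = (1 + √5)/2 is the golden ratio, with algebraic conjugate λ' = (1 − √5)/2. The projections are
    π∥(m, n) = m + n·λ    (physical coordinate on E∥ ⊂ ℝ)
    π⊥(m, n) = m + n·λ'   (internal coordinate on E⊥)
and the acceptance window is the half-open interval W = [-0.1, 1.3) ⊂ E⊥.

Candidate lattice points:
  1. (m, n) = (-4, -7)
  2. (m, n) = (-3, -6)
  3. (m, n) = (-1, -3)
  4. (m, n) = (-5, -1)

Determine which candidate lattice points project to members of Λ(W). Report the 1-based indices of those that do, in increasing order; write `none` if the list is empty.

Numerically λ ≈ 1.6180 and λ' = −1/λ ≈ -0.6180.
[1] lift (-4,-7): star map gives 0.3262; window check -0.1 ≤ 0.3262 < 1.3 is true → IN Λ
[2] lift (-3,-6): star map gives 0.7082; window check -0.1 ≤ 0.7082 < 1.3 is true → IN Λ
[3] lift (-1,-3): star map gives 0.8541; window check -0.1 ≤ 0.8541 < 1.3 is true → IN Λ
[4] lift (-5,-1): star map gives -4.3820; window check -0.1 ≤ -4.3820 < 1.3 is false → out

1, 2, 3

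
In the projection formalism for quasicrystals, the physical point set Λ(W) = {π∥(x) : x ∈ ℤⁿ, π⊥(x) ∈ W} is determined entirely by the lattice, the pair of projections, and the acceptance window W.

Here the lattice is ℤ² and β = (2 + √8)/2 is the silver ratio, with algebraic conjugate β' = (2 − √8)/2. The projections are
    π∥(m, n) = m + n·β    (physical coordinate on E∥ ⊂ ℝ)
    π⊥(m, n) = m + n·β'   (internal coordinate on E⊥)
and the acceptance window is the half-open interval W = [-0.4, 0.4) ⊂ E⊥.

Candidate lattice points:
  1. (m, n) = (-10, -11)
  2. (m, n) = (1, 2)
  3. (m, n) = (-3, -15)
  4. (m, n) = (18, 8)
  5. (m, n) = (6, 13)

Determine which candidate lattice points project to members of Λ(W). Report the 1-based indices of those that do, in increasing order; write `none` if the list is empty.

2

Numerically β ≈ 2.4142 and β' = −1/β ≈ -0.4142.
candidate 1: (m,n)=(-10,-11) → π∥ = -10-11·β ≈ -36.5563, π⊥ = -10-11·β' ≈ -5.4437 ∉ [-0.4, 0.4) ⇒ out
candidate 2: (m,n)=(1,2) → π∥ = 1+2·β ≈ 5.8284, π⊥ = 1+2·β' ≈ 0.1716 ∈ [-0.4, 0.4) ⇒ IN Λ
candidate 3: (m,n)=(-3,-15) → π∥ = -3-15·β ≈ -39.2132, π⊥ = -3-15·β' ≈ 3.2132 ∉ [-0.4, 0.4) ⇒ out
candidate 4: (m,n)=(18,8) → π∥ = 18+8·β ≈ 37.3137, π⊥ = 18+8·β' ≈ 14.6863 ∉ [-0.4, 0.4) ⇒ out
candidate 5: (m,n)=(6,13) → π∥ = 6+13·β ≈ 37.3848, π⊥ = 6+13·β' ≈ 0.6152 ∉ [-0.4, 0.4) ⇒ out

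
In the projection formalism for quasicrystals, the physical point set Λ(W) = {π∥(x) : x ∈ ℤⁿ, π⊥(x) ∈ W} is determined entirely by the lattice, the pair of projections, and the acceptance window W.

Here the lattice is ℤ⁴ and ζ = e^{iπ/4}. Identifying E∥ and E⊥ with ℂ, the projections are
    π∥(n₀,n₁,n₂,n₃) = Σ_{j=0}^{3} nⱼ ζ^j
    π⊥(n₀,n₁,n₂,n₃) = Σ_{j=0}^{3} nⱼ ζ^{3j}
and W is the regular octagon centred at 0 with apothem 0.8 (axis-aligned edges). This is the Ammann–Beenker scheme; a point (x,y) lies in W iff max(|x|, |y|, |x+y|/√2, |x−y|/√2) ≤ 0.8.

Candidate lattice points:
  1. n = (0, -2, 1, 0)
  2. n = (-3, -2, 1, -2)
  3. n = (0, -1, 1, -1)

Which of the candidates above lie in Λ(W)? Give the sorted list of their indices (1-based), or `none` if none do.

none

With ζ = e^{iπ/4} the internal vectors are ζ^0,ζ^3,ζ^6,ζ^9.
candidate 1: n = (0, -2, 1, 0) → π⊥ ≈ (+1.4142, -2.4142); max(|x|,|y|,|x±y|/√2) = 2.7071 > 0.8 ⇒ ∉ W
candidate 2: n = (-3, -2, 1, -2) → π⊥ ≈ (-3.0000, -3.8284); max(|x|,|y|,|x±y|/√2) = 4.8284 > 0.8 ⇒ ∉ W
candidate 3: n = (0, -1, 1, -1) → π⊥ ≈ (+0.0000, -2.4142); max(|x|,|y|,|x±y|/√2) = 2.4142 > 0.8 ⇒ ∉ W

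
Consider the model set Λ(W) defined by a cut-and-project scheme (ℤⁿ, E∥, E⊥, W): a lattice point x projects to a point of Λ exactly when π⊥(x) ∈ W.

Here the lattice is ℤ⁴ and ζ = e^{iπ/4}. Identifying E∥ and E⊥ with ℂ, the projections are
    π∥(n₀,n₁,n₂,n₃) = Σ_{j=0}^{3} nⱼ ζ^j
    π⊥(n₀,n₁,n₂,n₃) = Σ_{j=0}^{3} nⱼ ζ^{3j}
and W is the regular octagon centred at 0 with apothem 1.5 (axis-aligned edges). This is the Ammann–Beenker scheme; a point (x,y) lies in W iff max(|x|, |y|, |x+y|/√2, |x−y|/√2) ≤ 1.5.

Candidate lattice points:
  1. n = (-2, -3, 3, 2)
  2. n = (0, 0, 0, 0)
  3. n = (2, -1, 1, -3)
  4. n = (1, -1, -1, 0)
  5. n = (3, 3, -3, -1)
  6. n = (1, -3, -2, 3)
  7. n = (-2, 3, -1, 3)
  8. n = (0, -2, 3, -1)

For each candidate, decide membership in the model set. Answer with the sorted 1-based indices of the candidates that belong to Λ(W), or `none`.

2

π⊥(n) = n₀ + n₁ζ³ + n₂ζ⁶ + n₃ζ⁹ where ζ = e^{iπ/4}.
#1 (-2, -3, 3, 2): internal (1.53553, -3.70711); octagon support 3.70711 vs apothem 1.5 → ∉ W
#2 (0, 0, 0, 0): internal (0.00000, 0.00000); octagon support 0.00000 vs apothem 1.5 → ∈ W
#3 (2, -1, 1, -3): internal (0.58579, -3.82843); octagon support 3.82843 vs apothem 1.5 → ∉ W
#4 (1, -1, -1, 0): internal (1.70711, 0.29289); octagon support 1.70711 vs apothem 1.5 → ∉ W
#5 (3, 3, -3, -1): internal (0.17157, 4.41421); octagon support 4.41421 vs apothem 1.5 → ∉ W
#6 (1, -3, -2, 3): internal (5.24264, 2.00000); octagon support 5.24264 vs apothem 1.5 → ∉ W
#7 (-2, 3, -1, 3): internal (-2.00000, 5.24264); octagon support 5.24264 vs apothem 1.5 → ∉ W
#8 (0, -2, 3, -1): internal (0.70711, -5.12132); octagon support 5.12132 vs apothem 1.5 → ∉ W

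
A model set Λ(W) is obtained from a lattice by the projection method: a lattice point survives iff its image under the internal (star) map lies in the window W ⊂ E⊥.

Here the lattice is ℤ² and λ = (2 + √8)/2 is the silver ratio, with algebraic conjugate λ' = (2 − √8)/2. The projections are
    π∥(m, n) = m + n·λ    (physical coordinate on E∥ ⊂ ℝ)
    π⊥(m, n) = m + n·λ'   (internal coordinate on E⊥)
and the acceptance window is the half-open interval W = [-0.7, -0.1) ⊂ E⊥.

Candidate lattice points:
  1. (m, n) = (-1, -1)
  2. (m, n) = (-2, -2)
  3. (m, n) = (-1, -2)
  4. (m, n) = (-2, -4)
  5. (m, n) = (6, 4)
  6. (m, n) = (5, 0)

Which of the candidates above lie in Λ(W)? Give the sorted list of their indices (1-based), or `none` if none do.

1, 3, 4

λ' = (2−√8)/2 ≈ -0.414214.
[1] lift (-1,-1): star map gives -0.585786; window check -0.7 ≤ -0.585786 < -0.1 is true → IN Λ
[2] lift (-2,-2): star map gives -1.171573; window check -0.7 ≤ -1.171573 < -0.1 is false → out
[3] lift (-1,-2): star map gives -0.171573; window check -0.7 ≤ -0.171573 < -0.1 is true → IN Λ
[4] lift (-2,-4): star map gives -0.343146; window check -0.7 ≤ -0.343146 < -0.1 is true → IN Λ
[5] lift (6,4): star map gives 4.343146; window check -0.7 ≤ 4.343146 < -0.1 is false → out
[6] lift (5,0): star map gives 5.000000; window check -0.7 ≤ 5.000000 < -0.1 is false → out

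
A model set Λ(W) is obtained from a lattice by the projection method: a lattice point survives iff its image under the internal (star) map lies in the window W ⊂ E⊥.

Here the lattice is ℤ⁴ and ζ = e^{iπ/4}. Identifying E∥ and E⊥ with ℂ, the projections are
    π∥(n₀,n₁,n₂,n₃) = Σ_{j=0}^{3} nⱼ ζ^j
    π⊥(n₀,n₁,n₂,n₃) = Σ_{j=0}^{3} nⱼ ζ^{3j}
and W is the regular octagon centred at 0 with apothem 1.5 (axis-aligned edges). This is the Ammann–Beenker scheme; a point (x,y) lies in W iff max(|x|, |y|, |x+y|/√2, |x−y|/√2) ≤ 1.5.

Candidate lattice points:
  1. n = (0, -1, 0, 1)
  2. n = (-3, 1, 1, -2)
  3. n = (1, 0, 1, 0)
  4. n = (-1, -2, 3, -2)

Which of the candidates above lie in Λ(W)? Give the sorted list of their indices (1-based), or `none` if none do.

1, 3

With ζ = e^{iπ/4} the internal vectors are ζ^0,ζ^3,ζ^6,ζ^9.
#1 (0, -1, 0, 1): internal (1.4142, 0.0000); octagon support 1.4142 vs apothem 1.5 → ∈ W
#2 (-3, 1, 1, -2): internal (-5.1213, -1.7071); octagon support 5.1213 vs apothem 1.5 → ∉ W
#3 (1, 0, 1, 0): internal (1.0000, -1.0000); octagon support 1.4142 vs apothem 1.5 → ∈ W
#4 (-1, -2, 3, -2): internal (-1.0000, -5.8284); octagon support 5.8284 vs apothem 1.5 → ∉ W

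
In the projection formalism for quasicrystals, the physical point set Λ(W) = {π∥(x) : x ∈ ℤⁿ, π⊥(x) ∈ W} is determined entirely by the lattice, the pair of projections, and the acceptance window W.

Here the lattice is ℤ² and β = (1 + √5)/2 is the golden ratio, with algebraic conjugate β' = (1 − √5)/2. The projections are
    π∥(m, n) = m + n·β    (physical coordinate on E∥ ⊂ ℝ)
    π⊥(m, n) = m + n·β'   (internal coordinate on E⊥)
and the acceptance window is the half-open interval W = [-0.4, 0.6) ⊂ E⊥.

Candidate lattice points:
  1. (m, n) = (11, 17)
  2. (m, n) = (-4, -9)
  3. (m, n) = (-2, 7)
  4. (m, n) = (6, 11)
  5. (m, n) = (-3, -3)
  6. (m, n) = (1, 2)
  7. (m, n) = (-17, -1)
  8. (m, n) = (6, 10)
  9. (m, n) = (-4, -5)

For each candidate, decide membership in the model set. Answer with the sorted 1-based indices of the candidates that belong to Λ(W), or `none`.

Numerically β ≈ 1.618034 and β' = −1/β ≈ -0.618034.
candidate 1: (m,n)=(11,17) → π∥ = 11+17·β ≈ 38.506578, π⊥ = 11+17·β' ≈ 0.493422 ∈ [-0.4, 0.6) ⇒ IN Λ
candidate 2: (m,n)=(-4,-9) → π∥ = -4-9·β ≈ -18.562306, π⊥ = -4-9·β' ≈ 1.562306 ∉ [-0.4, 0.6) ⇒ out
candidate 3: (m,n)=(-2,7) → π∥ = -2+7·β ≈ 9.326238, π⊥ = -2+7·β' ≈ -6.326238 ∉ [-0.4, 0.6) ⇒ out
candidate 4: (m,n)=(6,11) → π∥ = 6+11·β ≈ 23.798374, π⊥ = 6+11·β' ≈ -0.798374 ∉ [-0.4, 0.6) ⇒ out
candidate 5: (m,n)=(-3,-3) → π∥ = -3-3·β ≈ -7.854102, π⊥ = -3-3·β' ≈ -1.145898 ∉ [-0.4, 0.6) ⇒ out
candidate 6: (m,n)=(1,2) → π∥ = 1+2·β ≈ 4.236068, π⊥ = 1+2·β' ≈ -0.236068 ∈ [-0.4, 0.6) ⇒ IN Λ
candidate 7: (m,n)=(-17,-1) → π∥ = -17-1·β ≈ -18.618034, π⊥ = -17-1·β' ≈ -16.381966 ∉ [-0.4, 0.6) ⇒ out
candidate 8: (m,n)=(6,10) → π∥ = 6+10·β ≈ 22.180340, π⊥ = 6+10·β' ≈ -0.180340 ∈ [-0.4, 0.6) ⇒ IN Λ
candidate 9: (m,n)=(-4,-5) → π∥ = -4-5·β ≈ -12.090170, π⊥ = -4-5·β' ≈ -0.909830 ∉ [-0.4, 0.6) ⇒ out

1, 6, 8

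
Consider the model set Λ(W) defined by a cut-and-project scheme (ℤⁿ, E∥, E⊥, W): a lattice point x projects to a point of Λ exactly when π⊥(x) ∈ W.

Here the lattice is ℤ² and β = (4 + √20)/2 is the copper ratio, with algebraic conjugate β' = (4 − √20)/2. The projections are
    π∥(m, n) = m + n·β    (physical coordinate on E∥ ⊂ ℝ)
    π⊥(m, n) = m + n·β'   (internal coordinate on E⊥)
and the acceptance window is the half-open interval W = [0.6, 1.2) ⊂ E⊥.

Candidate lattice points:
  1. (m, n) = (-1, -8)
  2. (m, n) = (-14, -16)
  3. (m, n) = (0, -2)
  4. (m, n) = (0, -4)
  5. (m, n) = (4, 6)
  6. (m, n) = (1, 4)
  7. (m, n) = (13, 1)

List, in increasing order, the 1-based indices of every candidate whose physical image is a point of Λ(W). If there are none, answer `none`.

β' = (4−√20)/2 ≈ -0.23607.
candidate 1: (m,n)=(-1,-8) → π∥ = -1-8·β ≈ -34.88854, π⊥ = -1-8·β' ≈ 0.88854 ∈ [0.6, 1.2) ⇒ IN Λ
candidate 2: (m,n)=(-14,-16) → π∥ = -14-16·β ≈ -81.77709, π⊥ = -14-16·β' ≈ -10.22291 ∉ [0.6, 1.2) ⇒ out
candidate 3: (m,n)=(0,-2) → π∥ = 0-2·β ≈ -8.47214, π⊥ = 0-2·β' ≈ 0.47214 ∉ [0.6, 1.2) ⇒ out
candidate 4: (m,n)=(0,-4) → π∥ = 0-4·β ≈ -16.94427, π⊥ = 0-4·β' ≈ 0.94427 ∈ [0.6, 1.2) ⇒ IN Λ
candidate 5: (m,n)=(4,6) → π∥ = 4+6·β ≈ 29.41641, π⊥ = 4+6·β' ≈ 2.58359 ∉ [0.6, 1.2) ⇒ out
candidate 6: (m,n)=(1,4) → π∥ = 1+4·β ≈ 17.94427, π⊥ = 1+4·β' ≈ 0.05573 ∉ [0.6, 1.2) ⇒ out
candidate 7: (m,n)=(13,1) → π∥ = 13+1·β ≈ 17.23607, π⊥ = 13+1·β' ≈ 12.76393 ∉ [0.6, 1.2) ⇒ out

1, 4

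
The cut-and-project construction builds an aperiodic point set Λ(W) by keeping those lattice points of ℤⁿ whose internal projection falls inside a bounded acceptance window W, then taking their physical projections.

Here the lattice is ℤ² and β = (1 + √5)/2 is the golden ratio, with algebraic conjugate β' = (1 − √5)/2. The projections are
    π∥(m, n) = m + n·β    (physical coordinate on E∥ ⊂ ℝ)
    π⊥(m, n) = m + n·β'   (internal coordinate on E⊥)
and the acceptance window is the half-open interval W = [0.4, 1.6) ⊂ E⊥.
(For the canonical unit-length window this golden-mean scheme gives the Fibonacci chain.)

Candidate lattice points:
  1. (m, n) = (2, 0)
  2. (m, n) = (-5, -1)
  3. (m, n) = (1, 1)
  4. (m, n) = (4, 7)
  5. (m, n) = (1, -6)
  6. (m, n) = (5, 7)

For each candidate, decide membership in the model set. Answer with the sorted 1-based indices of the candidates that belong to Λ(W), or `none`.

Compute β' = (1−√5)/2 = -0.6180, so π⊥(m,n) = m -0.6180·n.
[1] lift (2,0): star map gives 2.0000; window check 0.4 ≤ 2.0000 < 1.6 is false → out
[2] lift (-5,-1): star map gives -4.3820; window check 0.4 ≤ -4.3820 < 1.6 is false → out
[3] lift (1,1): star map gives 0.3820; window check 0.4 ≤ 0.3820 < 1.6 is false → out
[4] lift (4,7): star map gives -0.3262; window check 0.4 ≤ -0.3262 < 1.6 is false → out
[5] lift (1,-6): star map gives 4.7082; window check 0.4 ≤ 4.7082 < 1.6 is false → out
[6] lift (5,7): star map gives 0.6738; window check 0.4 ≤ 0.6738 < 1.6 is true → IN Λ

6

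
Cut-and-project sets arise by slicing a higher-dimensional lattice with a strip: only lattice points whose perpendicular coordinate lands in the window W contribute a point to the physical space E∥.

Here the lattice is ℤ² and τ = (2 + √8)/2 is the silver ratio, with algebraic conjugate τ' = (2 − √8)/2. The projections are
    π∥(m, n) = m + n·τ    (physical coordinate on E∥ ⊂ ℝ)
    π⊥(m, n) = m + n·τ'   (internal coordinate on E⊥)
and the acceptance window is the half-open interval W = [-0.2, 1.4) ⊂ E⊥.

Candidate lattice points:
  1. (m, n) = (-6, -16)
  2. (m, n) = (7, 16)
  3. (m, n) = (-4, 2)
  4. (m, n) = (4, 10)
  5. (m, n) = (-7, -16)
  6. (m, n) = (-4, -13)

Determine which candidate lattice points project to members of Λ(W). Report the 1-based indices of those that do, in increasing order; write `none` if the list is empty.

Numerically τ ≈ 2.414214 and τ' = −1/τ ≈ -0.414214.
[1] lift (-6,-16): star map gives 0.627417; window check -0.2 ≤ 0.627417 < 1.4 is true → IN Λ
[2] lift (7,16): star map gives 0.372583; window check -0.2 ≤ 0.372583 < 1.4 is true → IN Λ
[3] lift (-4,2): star map gives -4.828427; window check -0.2 ≤ -4.828427 < 1.4 is false → out
[4] lift (4,10): star map gives -0.142136; window check -0.2 ≤ -0.142136 < 1.4 is true → IN Λ
[5] lift (-7,-16): star map gives -0.372583; window check -0.2 ≤ -0.372583 < 1.4 is false → out
[6] lift (-4,-13): star map gives 1.384776; window check -0.2 ≤ 1.384776 < 1.4 is true → IN Λ

1, 2, 4, 6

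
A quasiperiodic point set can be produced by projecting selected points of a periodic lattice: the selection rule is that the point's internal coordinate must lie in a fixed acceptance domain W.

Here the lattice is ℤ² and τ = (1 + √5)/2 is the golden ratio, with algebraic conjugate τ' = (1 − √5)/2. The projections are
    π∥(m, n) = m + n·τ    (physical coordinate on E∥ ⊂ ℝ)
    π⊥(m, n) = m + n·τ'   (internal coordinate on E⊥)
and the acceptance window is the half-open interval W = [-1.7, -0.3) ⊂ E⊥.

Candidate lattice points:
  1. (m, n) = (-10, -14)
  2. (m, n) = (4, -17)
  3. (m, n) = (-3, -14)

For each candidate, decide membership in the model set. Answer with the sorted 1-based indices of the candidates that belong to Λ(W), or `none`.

1

Numerically τ ≈ 1.61803 and τ' = −1/τ ≈ -0.61803.
#1 (-10,-14): internal coord -10 + (-14)·τ' = -1.34752; -1.34752 ∈ [-1.7, -0.3) → IN Λ
#2 (4,-17): internal coord 4 + (-17)·τ' = +14.50658; +14.50658 ∉ [-1.7, -0.3) → out
#3 (-3,-14): internal coord -3 + (-14)·τ' = +5.65248; +5.65248 ∉ [-1.7, -0.3) → out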